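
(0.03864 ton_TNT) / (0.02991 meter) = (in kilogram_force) 1 ton_TNT = 4.184e+09 J, so 0.03864 ton_TNT = 0.03864 * 4.184e+09 = 1.6166976e+08 J. 0.02991 meter = 0.02991 m. Combine: 1.6166976e+08 J / 0.02991 m = 5.4052076e+09 N. 1 kilogram_force = 9.80665 N, so 5.4052076e+09 N = 5.4052076e+09 / 9.80665 = 5.5117778e+08 kilogram_force ≈ 5.512e+08 kilogram_force (4 s.f.). Final answer: 5.512e+08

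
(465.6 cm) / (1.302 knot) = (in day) 8.045e-05. Check: 1 cm = 0.01 m, so 465.6 cm = 465.6 * 0.01 = 4.656 m. 1 knot = 0.51444444 m/s, so 1.302 knot = 1.302 * 0.51444444 = 0.66980667 m/s. Combine: 4.656 m / 0.66980667 m/s = 6.9512596 s. 1 day = 86400 s, so 6.9512596 s = 6.9512596 / 86400 = 8.0454393e-05 day ≈ 8.045e-05 day (4 s.f.).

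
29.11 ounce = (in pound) 1 ounce = 0.028349523 kg, so 29.11 ounce = 29.11 * 0.028349523 = 0.82525462 kg. 1 pound = 0.45359237 kg, so 0.82525462 kg = 0.82525462 / 0.45359237 = 1.819375 pound ≈ 1.819 pound (4 s.f.). Final answer: 1.819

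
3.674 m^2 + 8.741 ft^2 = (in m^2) 4.486. Check: 3.674 m^2 is already in m^2. 1 ft^2 = 0.09290304 m^2, so 8.741 ft^2 = 8.741 * 0.09290304 = 0.81206547 m^2. Sum: 3.674 + 0.81206547 = 4.4860655 m^2. Result: 4.4860655 m^2 ≈ 4.486 m^2 (4 s.f.).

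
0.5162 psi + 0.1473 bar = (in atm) 1 psi = 6894.7573 Pa, so 0.5162 psi = 0.5162 * 6894.7573 = 3559.0737 Pa. 1 bar = 100000 Pa, so 0.1473 bar = 0.1473 * 100000 = 14730 Pa. Sum: 3559.0737 + 14730 = 18289.074 Pa. 1 atm = 101325 Pa, so 18289.074 Pa = 18289.074 / 101325 = 0.18049912 atm ≈ 0.1805 atm (4 s.f.). Final answer: 0.1805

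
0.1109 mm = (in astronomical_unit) 1 mm = 0.001 m, so 0.1109 mm = 0.1109 * 0.001 = 0.0001109 m. 1 astronomical_unit = 1.4959787e+11 m, so 0.0001109 m = 0.0001109 / 1.4959787e+11 = 7.4132071e-16 astronomical_unit ≈ 7.413e-16 astronomical_unit (4 s.f.). Final answer: 7.413e-16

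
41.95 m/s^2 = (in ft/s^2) 1 ft/s^2 = 0.3048 m/s^2, so 41.95 m/s^2 = 41.95 / 0.3048 = 137.63123 ft/s^2 ≈ 137.6 ft/s^2 (4 s.f.). Final answer: 137.6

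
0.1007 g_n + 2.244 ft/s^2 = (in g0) 0.1704. Check: 1 g_n = 9.80665 m/s^2, so 0.1007 g_n = 0.1007 * 9.80665 = 0.98752965 m/s^2. 1 ft/s^2 = 0.3048 m/s^2, so 2.244 ft/s^2 = 2.244 * 0.3048 = 0.6839712 m/s^2. Sum: 0.98752965 + 0.6839712 = 1.6715009 m/s^2. 1 g0 = 9.80665 m/s^2, so 1.6715009 m/s^2 = 1.6715009 / 9.80665 = 0.17044565 g0 ≈ 0.1704 g0 (4 s.f.).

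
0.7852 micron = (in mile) 4.879e-10. Check: 1 micron = 1e-06 m, so 0.7852 micron = 0.7852 * 1e-06 = 7.852e-07 m. 1 mile = 1609.344 m, so 7.852e-07 m = 7.852e-07 / 1609.344 = 4.8790066e-10 mile ≈ 4.879e-10 mile (4 s.f.).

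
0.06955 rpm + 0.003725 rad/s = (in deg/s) 1 rpm = 0.10471976 rad/s, so 0.06955 rpm = 0.06955 * 0.10471976 = 0.007283259 rad/s. 0.003725 rad/s is already in rad/s. Sum: 0.007283259 + 0.003725 = 0.011008259 rad/s. 1 deg/s = 0.017453293 rad/s, so 0.011008259 rad/s = 0.011008259 / 0.017453293 = 0.63072678 deg/s ≈ 0.6307 deg/s (4 s.f.). Final answer: 0.6307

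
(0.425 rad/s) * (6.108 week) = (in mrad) 1.57e+09. Check: 0.425 rad/s is already in rad/s. 1 week = 604800 s, so 6.108 week = 6.108 * 604800 = 3694118.4 s. Combine: 0.425 rad/s * 3694118.4 s = 1570000.3 rad. 1 mrad = 0.001 rad, so 1570000.3 rad = 1570000.3 / 0.001 = 1.5700003e+09 mrad ≈ 1.57e+09 mrad (4 s.f.).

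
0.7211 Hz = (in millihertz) 1 millihertz = 0.001 Hz, so 0.7211 Hz = 0.7211 / 0.001 = 721.1 millihertz. Final answer: 721.1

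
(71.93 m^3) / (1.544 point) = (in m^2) 71.93 m^3 is already in m^3. 1 point = 0.00035277778 m, so 1.544 point = 1.544 * 0.00035277778 = 0.00054468889 m. Combine: 71.93 m^3 / 0.00054468889 m = 132057.04 m^2. Result: 132057.04 m^2 ≈ 1.321e+05 m^2 (4 s.f.). Final answer: 1.321e+05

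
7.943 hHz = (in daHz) 79.43. Check: 1 hHz = 100 Hz, so 7.943 hHz = 7.943 * 100 = 794.3 Hz. 1 daHz = 10 Hz, so 794.3 Hz = 794.3 / 10 = 79.43 daHz.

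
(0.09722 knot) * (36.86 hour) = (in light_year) 1 knot = 0.51444444 m/s, so 0.09722 knot = 0.09722 * 0.51444444 = 0.050014289 m/s. 1 hour = 3600 s, so 36.86 hour = 36.86 * 3600 = 132696 s. Combine: 0.050014289 m/s * 132696 s = 6636.6961 m. 1 light_year = 9.4607305e+15 m, so 6636.6961 m = 6636.6961 / 9.4607305e+15 = 7.0149933e-13 light_year ≈ 7.015e-13 light_year (4 s.f.). Final answer: 7.015e-13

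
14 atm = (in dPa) 1 atm = 101325 Pa, so 14 atm = 14 * 101325 = 1418550 Pa. 1 dPa = 0.1 Pa, so 1418550 Pa = 1418550 / 0.1 = 14185500 dPa ≈ 1.419e+07 dPa (4 s.f.). Final answer: 1.419e+07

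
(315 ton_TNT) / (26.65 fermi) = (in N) 4.945e+25. Check: 1 ton_TNT = 4.184e+09 J, so 315 ton_TNT = 315 * 4.184e+09 = 1.31796e+12 J. 1 fermi = 1e-15 m, so 26.65 fermi = 26.65 * 1e-15 = 2.665e-14 m. Combine: 1.31796e+12 J / 2.665e-14 m = 4.9454409e+25 N. Result: 4.9454409e+25 N ≈ 4.945e+25 N (4 s.f.).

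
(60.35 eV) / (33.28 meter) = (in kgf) 2.963e-20. Check: 1 eV = 1.6021766e-19 J, so 60.35 eV = 60.35 * 1.6021766e-19 = 9.669136e-18 J. 33.28 meter = 33.28 m. Combine: 9.669136e-18 J / 33.28 m = 2.9053894e-19 N. 1 kgf = 9.80665 N, so 2.9053894e-19 N = 2.9053894e-19 / 9.80665 = 2.9626727e-20 kgf ≈ 2.963e-20 kgf (4 s.f.).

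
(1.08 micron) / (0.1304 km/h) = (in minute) 4.969e-07. Check: 1 micron = 1e-06 m, so 1.08 micron = 1.08 * 1e-06 = 1.08e-06 m. 1 km/h = 0.27777778 m/s, so 0.1304 km/h = 0.1304 * 0.27777778 = 0.036222222 m/s. Combine: 1.08e-06 m / 0.036222222 m/s = 2.9815951e-05 s. 1 minute = 60 s, so 2.9815951e-05 s = 2.9815951e-05 / 60 = 4.9693252e-07 minute ≈ 4.969e-07 minute (4 s.f.).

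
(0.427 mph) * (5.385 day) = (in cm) 8.881e+06. Check: 1 mph = 0.44704 m/s, so 0.427 mph = 0.427 * 0.44704 = 0.19088608 m/s. 1 day = 86400 s, so 5.385 day = 5.385 * 86400 = 465264 s. Combine: 0.19088608 m/s * 465264 s = 88812.421 m. 1 cm = 0.01 m, so 88812.421 m = 88812.421 / 0.01 = 8881242.1 cm ≈ 8.881e+06 cm (4 s.f.).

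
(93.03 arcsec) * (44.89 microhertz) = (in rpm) 1.933e-07. Check: 1 arcsec = 4.8481368e-06 rad, so 93.03 arcsec = 93.03 * 4.8481368e-06 = 0.00045102217 rad. 1 microhertz = 1e-06 Hz, so 44.89 microhertz = 44.89 * 1e-06 = 4.489e-05 Hz. Combine: 0.00045102217 rad * 4.489e-05 Hz = 2.0246385e-08 rad/s. 1 rpm = 0.10471976 rad/s, so 2.0246385e-08 rad/s = 2.0246385e-08 / 0.10471976 = 1.9333874e-07 rpm ≈ 1.933e-07 rpm (4 s.f.).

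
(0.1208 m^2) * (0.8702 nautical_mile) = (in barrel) 0.1208 m^2 is already in m^2. 1 nautical_mile = 1852 m, so 0.8702 nautical_mile = 0.8702 * 1852 = 1611.6104 m. Combine: 0.1208 m^2 * 1611.6104 m = 194.68254 m^3. 1 barrel = 0.15898729 m^3, so 194.68254 m^3 = 194.68254 / 0.15898729 = 1224.5163 barrel ≈ 1225 barrel (4 s.f.). Final answer: 1225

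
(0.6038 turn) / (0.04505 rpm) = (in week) 0.00133. Check: 1 turn = 6.2831853 rad, so 0.6038 turn = 0.6038 * 6.2831853 = 3.7937873 rad. 1 rpm = 0.10471976 rad/s, so 0.04505 rpm = 0.04505 * 0.10471976 = 0.004717625 rad/s. Combine: 3.7937873 rad / 0.004717625 rad/s = 804.17314 s. 1 week = 604800 s, so 804.17314 s = 804.17314 / 604800 = 0.0013296514 week ≈ 0.00133 week (4 s.f.).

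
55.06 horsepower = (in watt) 1 horsepower = 745.69987 W, so 55.06 horsepower = 55.06 * 745.69987 = 41058.235 W. 41058.235 W = 41058.235 watt ≈ 4.106e+04 watt (4 s.f.). Final answer: 4.106e+04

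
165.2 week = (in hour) 2.775e+04. Check: 1 week = 604800 s, so 165.2 week = 165.2 * 604800 = 99912960 s. 1 hour = 3600 s, so 99912960 s = 99912960 / 3600 = 27753.6 hour ≈ 2.775e+04 hour (4 s.f.).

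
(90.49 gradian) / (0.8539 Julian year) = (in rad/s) 1 gradian = 0.015707963 rad, so 90.49 gradian = 90.49 * 0.015707963 = 1.4214136 rad. 1 Julian year = 31557600 s, so 0.8539 Julian year = 0.8539 * 31557600 = 26947035 s. Combine: 1.4214136 rad / 26947035 s = 5.2748424e-08 rad/s. Result: 5.2748424e-08 rad/s ≈ 5.275e-08 rad/s (4 s.f.). Final answer: 5.275e-08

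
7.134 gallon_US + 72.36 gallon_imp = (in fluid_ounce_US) 1 gallon_US = 0.0037854118 m^3, so 7.134 gallon_US = 7.134 * 0.0037854118 = 0.027005128 m^3. 1 gallon_imp = 0.00454609 m^3, so 72.36 gallon_imp = 72.36 * 0.00454609 = 0.32895507 m^3. Sum: 0.027005128 + 0.32895507 = 0.3559602 m^3. 1 fluid_ounce_US = 2.957353e-05 m^3, so 0.3559602 m^3 = 0.3559602 / 2.957353e-05 = 12036.446 fluid_ounce_US ≈ 1.204e+04 fluid_ounce_US (4 s.f.). Final answer: 1.204e+04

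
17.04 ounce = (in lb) 1.065. Check: 1 ounce = 0.028349523 kg, so 17.04 ounce = 17.04 * 0.028349523 = 0.48307587 kg. 1 lb = 0.45359237 kg, so 0.48307587 kg = 0.48307587 / 0.45359237 = 1.065 lb.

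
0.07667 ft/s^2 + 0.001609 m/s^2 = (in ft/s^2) 0.08195. Check: 1 ft/s^2 = 0.3048 m/s^2, so 0.07667 ft/s^2 = 0.07667 * 0.3048 = 0.023369016 m/s^2. 0.001609 m/s^2 is already in m/s^2. Sum: 0.023369016 + 0.001609 = 0.024978016 m/s^2. 1 ft/s^2 = 0.3048 m/s^2, so 0.024978016 m/s^2 = 0.024978016 / 0.3048 = 0.081948871 ft/s^2 ≈ 0.08195 ft/s^2 (4 s.f.).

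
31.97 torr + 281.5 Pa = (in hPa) 1 torr = 133.32237 Pa, so 31.97 torr = 31.97 * 133.32237 = 4262.3161 Pa. 281.5 Pa is already in Pa. Sum: 4262.3161 + 281.5 = 4543.8161 Pa. 1 hPa = 100 Pa, so 4543.8161 Pa = 4543.8161 / 100 = 45.438161 hPa ≈ 45.44 hPa (4 s.f.). Final answer: 45.44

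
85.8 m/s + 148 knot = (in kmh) 85.8 m/s is already in m/s. 1 knot = 0.51444444 m/s, so 148 knot = 148 * 0.51444444 = 76.137778 m/s. Sum: 85.8 + 76.137778 = 161.93778 m/s. 1 kmh = 0.27777778 m/s, so 161.93778 m/s = 161.93778 / 0.27777778 = 582.976 kmh ≈ 583 kmh (4 s.f.). Final answer: 583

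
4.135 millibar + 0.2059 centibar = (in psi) 1 millibar = 100 Pa, so 4.135 millibar = 4.135 * 100 = 413.5 Pa. 1 centibar = 1000 Pa, so 0.2059 centibar = 0.2059 * 1000 = 205.9 Pa. Sum: 413.5 + 205.9 = 619.4 Pa. 1 psi = 6894.7573 Pa, so 619.4 Pa = 619.4 / 6894.7573 = 0.089836375 psi ≈ 0.08984 psi (4 s.f.). Final answer: 0.08984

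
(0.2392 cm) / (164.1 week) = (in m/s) 1 cm = 0.01 m, so 0.2392 cm = 0.2392 * 0.01 = 0.002392 m. 1 week = 604800 s, so 164.1 week = 164.1 * 604800 = 99247680 s. Combine: 0.002392 m / 99247680 s = 2.4101319e-11 m/s. Result: 2.4101319e-11 m/s ≈ 2.41e-11 m/s (4 s.f.). Final answer: 2.41e-11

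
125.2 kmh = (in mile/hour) 1 kmh = 0.27777778 m/s, so 125.2 kmh = 125.2 * 0.27777778 = 34.777778 m/s. 1 mile/hour = 0.44704 m/s, so 34.777778 m/s = 34.777778 / 0.44704 = 77.795673 mile/hour ≈ 77.8 mile/hour (4 s.f.). Final answer: 77.8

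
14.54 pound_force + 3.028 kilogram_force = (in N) 1 pound_force = 4.4482216 N, so 14.54 pound_force = 14.54 * 4.4482216 = 64.677142 N. 1 kilogram_force = 9.80665 N, so 3.028 kilogram_force = 3.028 * 9.80665 = 29.694536 N. Sum: 64.677142 + 29.694536 = 94.371678 N. Result: 94.371678 N ≈ 94.37 N (4 s.f.). Final answer: 94.37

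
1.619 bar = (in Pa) 1.619e+05. Check: 1 bar = 100000 Pa, so 1.619 bar = 1.619 * 100000 = 161900 Pa. Result: 161900 Pa ≈ 1.619e+05 Pa (4 s.f.).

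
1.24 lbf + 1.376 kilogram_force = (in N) 1 lbf = 4.4482216 N, so 1.24 lbf = 1.24 * 4.4482216 = 5.5157948 N. 1 kilogram_force = 9.80665 N, so 1.376 kilogram_force = 1.376 * 9.80665 = 13.49395 N. Sum: 5.5157948 + 13.49395 = 19.009745 N. Result: 19.009745 N ≈ 19.01 N (4 s.f.). Final answer: 19.01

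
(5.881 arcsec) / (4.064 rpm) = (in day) 1 arcsec = 4.8481368e-06 rad, so 5.881 arcsec = 5.881 * 4.8481368e-06 = 2.8511893e-05 rad. 1 rpm = 0.10471976 rad/s, so 4.064 rpm = 4.064 * 0.10471976 = 0.42558108 rad/s. Combine: 2.8511893e-05 rad / 0.42558108 rad/s = 6.6995206e-05 s. 1 day = 86400 s, so 6.6995206e-05 s = 6.6995206e-05 / 86400 = 7.7540748e-10 day ≈ 7.754e-10 day (4 s.f.). Final answer: 7.754e-10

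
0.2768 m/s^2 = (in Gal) 27.68. Check: 1 Gal = 0.01 m/s^2, so 0.2768 m/s^2 = 0.2768 / 0.01 = 27.68 Gal.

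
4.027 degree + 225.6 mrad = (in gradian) 1 degree = 0.017453293 rad, so 4.027 degree = 4.027 * 0.017453293 = 0.070284409 rad. 1 mrad = 0.001 rad, so 225.6 mrad = 225.6 * 0.001 = 0.2256 rad. Sum: 0.070284409 + 0.2256 = 0.29588441 rad. 1 gradian = 0.015707963 rad, so 0.29588441 rad = 0.29588441 / 0.015707963 = 18.836587 gradian ≈ 18.84 gradian (4 s.f.). Final answer: 18.84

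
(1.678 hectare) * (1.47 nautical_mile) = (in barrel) 2.873e+08. Check: 1 hectare = 10000 m^2, so 1.678 hectare = 1.678 * 10000 = 16780 m^2. 1 nautical_mile = 1852 m, so 1.47 nautical_mile = 1.47 * 1852 = 2722.44 m. Combine: 16780 m^2 * 2722.44 m = 45682543 m^3. 1 barrel = 0.15898729 m^3, so 45682543 m^3 = 45682543 / 0.15898729 = 2.8733455e+08 barrel ≈ 2.873e+08 barrel (4 s.f.).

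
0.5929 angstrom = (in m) 1 angstrom = 1e-10 m, so 0.5929 angstrom = 0.5929 * 1e-10 = 5.929e-11 m. Result: 5.929e-11 m. Final answer: 5.929e-11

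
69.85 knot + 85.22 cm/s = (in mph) 82.29. Check: 1 knot = 0.51444444 m/s, so 69.85 knot = 69.85 * 0.51444444 = 35.933944 m/s. 1 cm/s = 0.01 m/s, so 85.22 cm/s = 85.22 * 0.01 = 0.8522 m/s. Sum: 35.933944 + 0.8522 = 36.786144 m/s. 1 mph = 0.44704 m/s, so 36.786144 m/s = 36.786144 / 0.44704 = 82.288262 mph ≈ 82.29 mph (4 s.f.).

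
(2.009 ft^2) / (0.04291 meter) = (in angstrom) 1 ft^2 = 0.09290304 m^2, so 2.009 ft^2 = 2.009 * 0.09290304 = 0.18664221 m^2. 0.04291 meter = 0.04291 m. Combine: 0.18664221 m^2 / 0.04291 m = 4.3496203 m. 1 angstrom = 1e-10 m, so 4.3496203 m = 4.3496203 / 1e-10 = 4.3496203e+10 angstrom ≈ 4.35e+10 angstrom (4 s.f.). Final answer: 4.35e+10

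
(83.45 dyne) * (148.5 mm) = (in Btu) 1.175e-07. Check: 1 dyne = 1e-05 N, so 83.45 dyne = 83.45 * 1e-05 = 0.0008345 N. 1 mm = 0.001 m, so 148.5 mm = 148.5 * 0.001 = 0.1485 m. Combine: 0.0008345 N * 0.1485 m = 0.00012392325 J. 1 Btu = 1055.0559 J, so 0.00012392325 J = 0.00012392325 / 1055.0559 = 1.1745658e-07 Btu ≈ 1.175e-07 Btu (4 s.f.).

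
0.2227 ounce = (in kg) 1 ounce = 0.028349523 kg, so 0.2227 ounce = 0.2227 * 0.028349523 = 0.0063134388 kg. Result: 0.0063134388 kg ≈ 0.006313 kg (4 s.f.). Final answer: 0.006313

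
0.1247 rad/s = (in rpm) 1 rpm = 0.10471976 rad/s, so 0.1247 rad/s = 0.1247 / 0.10471976 = 1.1907973 rpm ≈ 1.191 rpm (4 s.f.). Final answer: 1.191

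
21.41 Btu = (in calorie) 5399. Check: 1 Btu = 1055.0559 J, so 21.41 Btu = 21.41 * 1055.0559 = 22588.746 J. 1 calorie = 4.184 J, so 22588.746 J = 22588.746 / 4.184 = 5398.8398 calorie ≈ 5399 calorie (4 s.f.).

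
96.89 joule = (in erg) 96.89 joule = 96.89 J. 1 erg = 1e-07 J, so 96.89 J = 96.89 / 1e-07 = 9.689e+08 erg. Final answer: 9.689e+08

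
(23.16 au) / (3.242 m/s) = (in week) 1 au = 1.4959787e+11 m, so 23.16 au = 23.16 * 1.4959787e+11 = 3.4646867e+12 m. 3.242 m/s is already in m/s. Combine: 3.4646867e+12 m / 3.242 m/s = 1.0686881e+12 s. 1 week = 604800 s, so 1.0686881e+12 s = 1.0686881e+12 / 604800 = 1767010.7 week ≈ 1.767e+06 week (4 s.f.). Final answer: 1.767e+06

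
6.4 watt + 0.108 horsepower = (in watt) 6.4 watt = 6.4 W. 1 horsepower = 745.69987 W, so 0.108 horsepower = 0.108 * 745.69987 = 80.535586 W. Sum: 6.4 + 80.535586 = 86.935586 W. 86.935586 W = 86.935586 watt ≈ 86.94 watt (4 s.f.). Final answer: 86.94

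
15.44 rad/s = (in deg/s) 1 deg/s = 0.017453293 rad/s, so 15.44 rad/s = 15.44 / 0.017453293 = 884.64684 deg/s ≈ 884.6 deg/s (4 s.f.). Final answer: 884.6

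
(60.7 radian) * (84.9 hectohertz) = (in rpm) 60.7 radian = 60.7 rad. 1 hectohertz = 100 Hz, so 84.9 hectohertz = 84.9 * 100 = 8490 Hz. Combine: 60.7 rad * 8490 Hz = 515343 rad/s. 1 rpm = 0.10471976 rad/s, so 515343 rad/s = 515343 / 0.10471976 = 4921163.2 rpm ≈ 4.921e+06 rpm (4 s.f.). Final answer: 4.921e+06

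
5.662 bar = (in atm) 5.588. Check: 1 bar = 100000 Pa, so 5.662 bar = 5.662 * 100000 = 566200 Pa. 1 atm = 101325 Pa, so 566200 Pa = 566200 / 101325 = 5.5879595 atm ≈ 5.588 atm (4 s.f.).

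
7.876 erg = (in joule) 1 erg = 1e-07 J, so 7.876 erg = 7.876 * 1e-07 = 7.876e-07 J. 7.876e-07 J = 7.876e-07 joule. Final answer: 7.876e-07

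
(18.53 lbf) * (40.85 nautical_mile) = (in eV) 3.892e+25. Check: 1 lbf = 4.4482216 N, so 18.53 lbf = 18.53 * 4.4482216 = 82.425547 N. 1 nautical_mile = 1852 m, so 40.85 nautical_mile = 40.85 * 1852 = 75654.2 m. Combine: 82.425547 N * 75654.2 m = 6235838.8 J. 1 eV = 1.6021766e-19 J, so 6235838.8 J = 6235838.8 / 1.6021766e-19 = 3.8921044e+25 eV ≈ 3.892e+25 eV (4 s.f.).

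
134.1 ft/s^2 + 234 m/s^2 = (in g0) 28.03. Check: 1 ft/s^2 = 0.3048 m/s^2, so 134.1 ft/s^2 = 134.1 * 0.3048 = 40.87368 m/s^2. 234 m/s^2 is already in m/s^2. Sum: 40.87368 + 234 = 274.87368 m/s^2. 1 g0 = 9.80665 m/s^2, so 274.87368 m/s^2 = 274.87368 / 9.80665 = 28.029315 g0 ≈ 28.03 g0 (4 s.f.).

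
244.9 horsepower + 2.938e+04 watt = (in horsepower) 1 horsepower = 745.69987 W, so 244.9 horsepower = 244.9 * 745.69987 = 182621.9 W. 2.938e+04 watt = 29380 W. Sum: 182621.9 + 29380 = 212001.9 W. 1 horsepower = 745.69987 W, so 212001.9 W = 212001.9 / 745.69987 = 284.29923 horsepower ≈ 284.3 horsepower (4 s.f.). Final answer: 284.3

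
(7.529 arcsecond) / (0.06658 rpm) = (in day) 6.059e-08. Check: 1 arcsecond = 4.8481368e-06 rad, so 7.529 arcsecond = 7.529 * 4.8481368e-06 = 3.6501622e-05 rad. 1 rpm = 0.10471976 rad/s, so 0.06658 rpm = 0.06658 * 0.10471976 = 0.0069722413 rad/s. Combine: 3.6501622e-05 rad / 0.0069722413 rad/s = 0.0052352781 s. 1 day = 86400 s, so 0.0052352781 s = 0.0052352781 / 86400 = 6.0593496e-08 day ≈ 6.059e-08 day (4 s.f.).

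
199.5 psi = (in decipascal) 1 psi = 6894.7573 Pa, so 199.5 psi = 199.5 * 6894.7573 = 1375504.1 Pa. 1 decipascal = 0.1 Pa, so 1375504.1 Pa = 1375504.1 / 0.1 = 13755041 decipascal ≈ 1.376e+07 decipascal (4 s.f.). Final answer: 1.376e+07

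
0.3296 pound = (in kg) 0.1495. Check: 1 pound = 0.45359237 kg, so 0.3296 pound = 0.3296 * 0.45359237 = 0.14950405 kg. Result: 0.14950405 kg ≈ 0.1495 kg (4 s.f.).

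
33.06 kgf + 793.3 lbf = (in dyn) 1 kgf = 9.80665 N, so 33.06 kgf = 33.06 * 9.80665 = 324.20785 N. 1 lbf = 4.4482216 N, so 793.3 lbf = 793.3 * 4.4482216 = 3528.7742 N. Sum: 324.20785 + 3528.7742 = 3852.9821 N. 1 dyn = 1e-05 N, so 3852.9821 N = 3852.9821 / 1e-05 = 3.8529821e+08 dyn ≈ 3.853e+08 dyn (4 s.f.). Final answer: 3.853e+08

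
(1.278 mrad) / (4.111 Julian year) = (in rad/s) 1 mrad = 0.001 rad, so 1.278 mrad = 1.278 * 0.001 = 0.001278 rad. 1 Julian year = 31557600 s, so 4.111 Julian year = 4.111 * 31557600 = 1.2973329e+08 s. Combine: 0.001278 rad / 1.2973329e+08 s = 9.8509794e-12 rad/s. Result: 9.8509794e-12 rad/s ≈ 9.851e-12 rad/s (4 s.f.). Final answer: 9.851e-12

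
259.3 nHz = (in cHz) 1 nHz = 1e-09 Hz, so 259.3 nHz = 259.3 * 1e-09 = 2.593e-07 Hz. 1 cHz = 0.01 Hz, so 2.593e-07 Hz = 2.593e-07 / 0.01 = 2.593e-05 cHz. Final answer: 2.593e-05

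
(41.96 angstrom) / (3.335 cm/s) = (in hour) 1 angstrom = 1e-10 m, so 41.96 angstrom = 41.96 * 1e-10 = 4.196e-09 m. 1 cm/s = 0.01 m/s, so 3.335 cm/s = 3.335 * 0.01 = 0.03335 m/s. Combine: 4.196e-09 m / 0.03335 m/s = 1.2581709e-07 s. 1 hour = 3600 s, so 1.2581709e-07 s = 1.2581709e-07 / 3600 = 3.4949192e-11 hour ≈ 3.495e-11 hour (4 s.f.). Final answer: 3.495e-11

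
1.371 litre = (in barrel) 0.008623. Check: 1 litre = 0.001 m^3, so 1.371 litre = 1.371 * 0.001 = 0.001371 m^3. 1 barrel = 0.15898729 m^3, so 0.001371 m^3 = 0.001371 / 0.15898729 = 0.0086233306 barrel ≈ 0.008623 barrel (4 s.f.).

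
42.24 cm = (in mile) 1 cm = 0.01 m, so 42.24 cm = 42.24 * 0.01 = 0.4224 m. 1 mile = 1609.344 m, so 0.4224 m = 0.4224 / 1609.344 = 0.00026246719 mile ≈ 0.0002625 mile (4 s.f.). Final answer: 0.0002625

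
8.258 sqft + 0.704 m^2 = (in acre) 1 sqft = 0.09290304 m^2, so 8.258 sqft = 8.258 * 0.09290304 = 0.7671933 m^2. 0.704 m^2 is already in m^2. Sum: 0.7671933 + 0.704 = 1.4711933 m^2. 1 acre = 4046.8564 m^2, so 1.4711933 m^2 = 1.4711933 / 4046.8564 = 0.00036353978 acre ≈ 0.0003635 acre (4 s.f.). Final answer: 0.0003635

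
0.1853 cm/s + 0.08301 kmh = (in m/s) 1 cm/s = 0.01 m/s, so 0.1853 cm/s = 0.1853 * 0.01 = 0.001853 m/s. 1 kmh = 0.27777778 m/s, so 0.08301 kmh = 0.08301 * 0.27777778 = 0.023058333 m/s. Sum: 0.001853 + 0.023058333 = 0.024911333 m/s. Result: 0.024911333 m/s ≈ 0.02491 m/s (4 s.f.). Final answer: 0.02491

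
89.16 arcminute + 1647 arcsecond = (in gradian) 1 arcminute = 0.00029088821 rad, so 89.16 arcminute = 89.16 * 0.00029088821 = 0.025935593 rad. 1 arcsecond = 4.8481368e-06 rad, so 1647 arcsecond = 1647 * 4.8481368e-06 = 0.0079848813 rad. Sum: 0.025935593 + 0.0079848813 = 0.033920474 rad. 1 gradian = 0.015707963 rad, so 0.033920474 rad = 0.033920474 / 0.015707963 = 2.1594444 gradian ≈ 2.159 gradian (4 s.f.). Final answer: 2.159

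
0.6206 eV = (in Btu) 9.424e-23. Check: 1 eV = 1.6021766e-19 J, so 0.6206 eV = 0.6206 * 1.6021766e-19 = 9.9431082e-20 J. 1 Btu = 1055.0559 J, so 9.9431082e-20 J = 9.9431082e-20 / 1055.0559 = 9.4242482e-23 Btu ≈ 9.424e-23 Btu (4 s.f.).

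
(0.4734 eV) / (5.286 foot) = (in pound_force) 1.058e-20. Check: 1 eV = 1.6021766e-19 J, so 0.4734 eV = 0.4734 * 1.6021766e-19 = 7.5847042e-20 J. 1 foot = 0.3048 m, so 5.286 foot = 5.286 * 0.3048 = 1.6111728 m. Combine: 7.5847042e-20 J / 1.6111728 m = 4.7075672e-20 N. 1 pound_force = 4.4482216 N, so 4.7075672e-20 N = 4.7075672e-20 / 4.4482216 = 1.0583032e-20 pound_force ≈ 1.058e-20 pound_force (4 s.f.).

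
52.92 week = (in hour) 1 week = 604800 s, so 52.92 week = 52.92 * 604800 = 32006016 s. 1 hour = 3600 s, so 32006016 s = 32006016 / 3600 = 8890.56 hour ≈ 8891 hour (4 s.f.). Final answer: 8891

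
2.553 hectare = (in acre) 1 hectare = 10000 m^2, so 2.553 hectare = 2.553 * 10000 = 25530 m^2. 1 acre = 4046.8564 m^2, so 25530 m^2 = 25530 / 4046.8564 = 6.3086004 acre ≈ 6.309 acre (4 s.f.). Final answer: 6.309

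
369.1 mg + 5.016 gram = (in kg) 0.005385. Check: 1 mg = 1e-06 kg, so 369.1 mg = 369.1 * 1e-06 = 0.0003691 kg. 1 gram = 0.001 kg, so 5.016 gram = 5.016 * 0.001 = 0.005016 kg. Sum: 0.0003691 + 0.005016 = 0.0053851 kg. Result: 0.0053851 kg ≈ 0.005385 kg (4 s.f.).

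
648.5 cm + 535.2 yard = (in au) 3.315e-09. Check: 1 cm = 0.01 m, so 648.5 cm = 648.5 * 0.01 = 6.485 m. 1 yard = 0.9144 m, so 535.2 yard = 535.2 * 0.9144 = 489.38688 m. Sum: 6.485 + 489.38688 = 495.87188 m. 1 au = 1.4959787e+11 m, so 495.87188 m = 495.87188 / 1.4959787e+11 = 3.3146988e-09 au ≈ 3.315e-09 au (4 s.f.).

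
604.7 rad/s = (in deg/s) 1 deg/s = 0.017453293 rad/s, so 604.7 rad/s = 604.7 / 0.017453293 = 34646.758 deg/s ≈ 3.465e+04 deg/s (4 s.f.). Final answer: 3.465e+04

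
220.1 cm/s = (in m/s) 2.201. Check: 1 cm/s = 0.01 m/s, so 220.1 cm/s = 220.1 * 0.01 = 2.201 m/s. Result: 2.201 m/s.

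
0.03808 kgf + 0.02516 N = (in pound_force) 1 kgf = 9.80665 N, so 0.03808 kgf = 0.03808 * 9.80665 = 0.37343723 N. 0.02516 N is already in N. Sum: 0.37343723 + 0.02516 = 0.39859723 N. 1 pound_force = 4.4482216 N, so 0.39859723 N = 0.39859723 / 4.4482216 = 0.089608222 pound_force ≈ 0.08961 pound_force (4 s.f.). Final answer: 0.08961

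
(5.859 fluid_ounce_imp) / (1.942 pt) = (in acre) 1 fluid_ounce_imp = 2.8413063e-05 m^3, so 5.859 fluid_ounce_imp = 5.859 * 2.8413063e-05 = 0.00016647213 m^3. 1 pt = 0.00035277778 m, so 1.942 pt = 1.942 * 0.00035277778 = 0.00068509444 m. Combine: 0.00016647213 m^3 / 0.00068509444 m = 0.24299151 m^2. 1 acre = 4046.8564 m^2, so 0.24299151 m^2 = 0.24299151 / 4046.8564 = 6.004451e-05 acre ≈ 6.004e-05 acre (4 s.f.). Final answer: 6.004e-05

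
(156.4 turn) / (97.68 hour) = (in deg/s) 1 turn = 6.2831853 rad, so 156.4 turn = 156.4 * 6.2831853 = 982.69018 rad. 1 hour = 3600 s, so 97.68 hour = 97.68 * 3600 = 351648 s. Combine: 982.69018 rad / 351648 s = 0.002794528 rad/s. 1 deg/s = 0.017453293 rad/s, so 0.002794528 rad/s = 0.002794528 / 0.017453293 = 0.16011466 deg/s ≈ 0.1601 deg/s (4 s.f.). Final answer: 0.1601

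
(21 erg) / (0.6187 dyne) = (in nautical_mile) 0.0001833. Check: 1 erg = 1e-07 J, so 21 erg = 21 * 1e-07 = 2.1e-06 J. 1 dyne = 1e-05 N, so 0.6187 dyne = 0.6187 * 1e-05 = 6.187e-06 N. Combine: 2.1e-06 J / 6.187e-06 N = 0.33942137 m. 1 nautical_mile = 1852 m, so 0.33942137 m = 0.33942137 / 1852 = 0.00018327288 nautical_mile ≈ 0.0001833 nautical_mile (4 s.f.).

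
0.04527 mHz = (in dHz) 0.0004527. Check: 1 mHz = 0.001 Hz, so 0.04527 mHz = 0.04527 * 0.001 = 4.527e-05 Hz. 1 dHz = 0.1 Hz, so 4.527e-05 Hz = 4.527e-05 / 0.1 = 0.0004527 dHz.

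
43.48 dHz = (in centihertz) 434.8. Check: 1 dHz = 0.1 Hz, so 43.48 dHz = 43.48 * 0.1 = 4.348 Hz. 1 centihertz = 0.01 Hz, so 4.348 Hz = 4.348 / 0.01 = 434.8 centihertz.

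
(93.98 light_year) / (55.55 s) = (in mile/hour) 1 light_year = 9.4607305e+15 m, so 93.98 light_year = 93.98 * 9.4607305e+15 = 8.8911945e+17 m. 55.55 s is already in s. Combine: 8.8911945e+17 m / 55.55 s = 1.6005751e+16 m/s. 1 mile/hour = 0.44704 m/s, so 1.6005751e+16 m/s = 1.6005751e+16 / 0.44704 = 3.5803845e+16 mile/hour ≈ 3.58e+16 mile/hour (4 s.f.). Final answer: 3.58e+16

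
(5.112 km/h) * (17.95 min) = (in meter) 1529. Check: 1 km/h = 0.27777778 m/s, so 5.112 km/h = 5.112 * 0.27777778 = 1.42 m/s. 1 min = 60 s, so 17.95 min = 17.95 * 60 = 1077 s. Combine: 1.42 m/s * 1077 s = 1529.34 m. 1529.34 m = 1529.34 meter ≈ 1529 meter (4 s.f.).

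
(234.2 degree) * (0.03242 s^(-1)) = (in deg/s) 1 degree = 0.017453293 rad, so 234.2 degree = 234.2 * 0.017453293 = 4.0875611 rad. 0.03242 s^(-1) = 0.03242 Hz. Combine: 4.0875611 rad * 0.03242 Hz = 0.13251873 rad/s. 1 deg/s = 0.017453293 rad/s, so 0.13251873 rad/s = 0.13251873 / 0.017453293 = 7.592764 deg/s ≈ 7.593 deg/s (4 s.f.). Final answer: 7.593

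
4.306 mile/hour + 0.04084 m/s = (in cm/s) 1 mile/hour = 0.44704 m/s, so 4.306 mile/hour = 4.306 * 0.44704 = 1.9249542 m/s. 0.04084 m/s is already in m/s. Sum: 1.9249542 + 0.04084 = 1.9657942 m/s. 1 cm/s = 0.01 m/s, so 1.9657942 m/s = 1.9657942 / 0.01 = 196.57942 cm/s ≈ 196.6 cm/s (4 s.f.). Final answer: 196.6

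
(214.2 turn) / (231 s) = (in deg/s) 1 turn = 6.2831853 rad, so 214.2 turn = 214.2 * 6.2831853 = 1345.8583 rad. 231 s is already in s. Combine: 1345.8583 rad / 231 s = 5.8262264 rad/s. 1 deg/s = 0.017453293 rad/s, so 5.8262264 rad/s = 5.8262264 / 0.017453293 = 333.81818 deg/s ≈ 333.8 deg/s (4 s.f.). Final answer: 333.8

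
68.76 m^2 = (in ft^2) 1 ft^2 = 0.09290304 m^2, so 68.76 m^2 = 68.76 / 0.09290304 = 740.12648 ft^2 ≈ 740.1 ft^2 (4 s.f.). Final answer: 740.1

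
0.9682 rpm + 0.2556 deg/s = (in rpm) 1 rpm = 0.10471976 rad/s, so 0.9682 rpm = 0.9682 * 0.10471976 = 0.10138967 rad/s. 1 deg/s = 0.017453293 rad/s, so 0.2556 deg/s = 0.2556 * 0.017453293 = 0.0044610616 rad/s. Sum: 0.10138967 + 0.0044610616 = 0.10585073 rad/s. 1 rpm = 0.10471976 rad/s, so 0.10585073 rad/s = 0.10585073 / 0.10471976 = 1.0108 rpm ≈ 1.011 rpm (4 s.f.). Final answer: 1.011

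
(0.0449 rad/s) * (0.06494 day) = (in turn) 0.0449 rad/s is already in rad/s. 1 day = 86400 s, so 0.06494 day = 0.06494 * 86400 = 5610.816 s. Combine: 0.0449 rad/s * 5610.816 s = 251.92564 rad. 1 turn = 6.2831853 rad, so 251.92564 rad = 251.92564 / 6.2831853 = 40.095211 turn ≈ 40.1 turn (4 s.f.). Final answer: 40.1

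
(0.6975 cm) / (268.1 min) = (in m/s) 4.336e-07. Check: 1 cm = 0.01 m, so 0.6975 cm = 0.6975 * 0.01 = 0.006975 m. 1 min = 60 s, so 268.1 min = 268.1 * 60 = 16086 s. Combine: 0.006975 m / 16086 s = 4.3360686e-07 m/s. Result: 4.3360686e-07 m/s ≈ 4.336e-07 m/s (4 s.f.).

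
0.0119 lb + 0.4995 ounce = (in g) 1 lb = 0.45359237 kg, so 0.0119 lb = 0.0119 * 0.45359237 = 0.0053977492 kg. 1 ounce = 0.028349523 kg, so 0.4995 ounce = 0.4995 * 0.028349523 = 0.014160587 kg. Sum: 0.0053977492 + 0.014160587 = 0.019558336 kg. 1 g = 0.001 kg, so 0.019558336 kg = 0.019558336 / 0.001 = 19.558336 g ≈ 19.56 g (4 s.f.). Final answer: 19.56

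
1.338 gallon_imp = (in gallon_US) 1.607. Check: 1 gallon_imp = 0.00454609 m^3, so 1.338 gallon_imp = 1.338 * 0.00454609 = 0.0060826684 m^3. 1 gallon_US = 0.0037854118 m^3, so 0.0060826684 m^3 = 0.0060826684 / 0.0037854118 = 1.606871 gallon_US ≈ 1.607 gallon_US (4 s.f.).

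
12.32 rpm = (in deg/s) 73.92. Check: 1 rpm = 0.10471976 rad/s, so 12.32 rpm = 12.32 * 0.10471976 = 1.2901474 rad/s. 1 deg/s = 0.017453293 rad/s, so 1.2901474 rad/s = 1.2901474 / 0.017453293 = 73.92 deg/s.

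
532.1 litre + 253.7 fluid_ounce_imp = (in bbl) 1 litre = 0.001 m^3, so 532.1 litre = 532.1 * 0.001 = 0.5321 m^3. 1 fluid_ounce_imp = 2.8413063e-05 m^3, so 253.7 fluid_ounce_imp = 253.7 * 2.8413063e-05 = 0.007208394 m^3. Sum: 0.5321 + 0.007208394 = 0.53930839 m^3. 1 bbl = 0.15898729 m^3, so 0.53930839 m^3 = 0.53930839 / 0.15898729 = 3.3921477 bbl ≈ 3.392 bbl (4 s.f.). Final answer: 3.392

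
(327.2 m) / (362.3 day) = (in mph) 327.2 m is already in m. 1 day = 86400 s, so 362.3 day = 362.3 * 86400 = 31302720 s. Combine: 327.2 m / 31302720 s = 1.0452766e-05 m/s. 1 mph = 0.44704 m/s, so 1.0452766e-05 m/s = 1.0452766e-05 / 0.44704 = 2.3382171e-05 mph ≈ 2.338e-05 mph (4 s.f.). Final answer: 2.338e-05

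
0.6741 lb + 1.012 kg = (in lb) 2.905. Check: 1 lb = 0.45359237 kg, so 0.6741 lb = 0.6741 * 0.45359237 = 0.30576662 kg. 1.012 kg is already in kg. Sum: 0.30576662 + 1.012 = 1.3177666 kg. 1 lb = 0.45359237 kg, so 1.3177666 kg = 1.3177666 / 0.45359237 = 2.9051781 lb ≈ 2.905 lb (4 s.f.).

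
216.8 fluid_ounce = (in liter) 1 fluid_ounce = 2.957353e-05 m^3, so 216.8 fluid_ounce = 216.8 * 2.957353e-05 = 0.0064115412 m^3. 1 liter = 0.001 m^3, so 0.0064115412 m^3 = 0.0064115412 / 0.001 = 6.4115412 liter ≈ 6.412 liter (4 s.f.). Final answer: 6.412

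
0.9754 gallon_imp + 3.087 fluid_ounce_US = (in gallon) 1 gallon_imp = 0.00454609 m^3, so 0.9754 gallon_imp = 0.9754 * 0.00454609 = 0.0044342562 m^3. 1 fluid_ounce_US = 2.957353e-05 m^3, so 3.087 fluid_ounce_US = 3.087 * 2.957353e-05 = 9.1293486e-05 m^3. Sum: 0.0044342562 + 9.1293486e-05 = 0.0045255497 m^3. 1 gallon = 0.0037854118 m^3, so 0.0045255497 m^3 = 0.0045255497 / 0.0037854118 = 1.1955237 gallon ≈ 1.196 gallon (4 s.f.). Final answer: 1.196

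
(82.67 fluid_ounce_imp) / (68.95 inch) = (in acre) 1 fluid_ounce_imp = 2.8413063e-05 m^3, so 82.67 fluid_ounce_imp = 82.67 * 2.8413063e-05 = 0.0023489079 m^3. 1 inch = 0.0254 m, so 68.95 inch = 68.95 * 0.0254 = 1.75133 m. Combine: 0.0023489079 m^3 / 1.75133 m = 0.0013412138 m^2. 1 acre = 4046.8564 m^2, so 0.0013412138 m^2 = 0.0013412138 / 4046.8564 = 3.3142114e-07 acre ≈ 3.314e-07 acre (4 s.f.). Final answer: 3.314e-07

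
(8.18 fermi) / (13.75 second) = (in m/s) 5.949e-16. Check: 1 fermi = 1e-15 m, so 8.18 fermi = 8.18 * 1e-15 = 8.18e-15 m. 13.75 second = 13.75 s. Combine: 8.18e-15 m / 13.75 s = 5.9490909e-16 m/s. Result: 5.9490909e-16 m/s ≈ 5.949e-16 m/s (4 s.f.).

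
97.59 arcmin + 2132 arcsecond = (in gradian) 2.465. Check: 1 arcmin = 0.00029088821 rad, so 97.59 arcmin = 97.59 * 0.00029088821 = 0.02838778 rad. 1 arcsecond = 4.8481368e-06 rad, so 2132 arcsecond = 2132 * 4.8481368e-06 = 0.010336228 rad. Sum: 0.02838778 + 0.010336228 = 0.038724008 rad. 1 gradian = 0.015707963 rad, so 0.038724008 rad = 0.038724008 / 0.015707963 = 2.4652469 gradian ≈ 2.465 gradian (4 s.f.).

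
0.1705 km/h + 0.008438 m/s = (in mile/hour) 1 km/h = 0.27777778 m/s, so 0.1705 km/h = 0.1705 * 0.27777778 = 0.047361111 m/s. 0.008438 m/s is already in m/s. Sum: 0.047361111 + 0.008438 = 0.055799111 m/s. 1 mile/hour = 0.44704 m/s, so 0.055799111 m/s = 0.055799111 / 0.44704 = 0.12481906 mile/hour ≈ 0.1248 mile/hour (4 s.f.). Final answer: 0.1248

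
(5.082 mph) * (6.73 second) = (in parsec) 1 mph = 0.44704 m/s, so 5.082 mph = 5.082 * 0.44704 = 2.2718573 m/s. 6.73 second = 6.73 s. Combine: 2.2718573 m/s * 6.73 s = 15.289599 m. 1 parsec = 3.0856776e+16 m, so 15.289599 m = 15.289599 / 3.0856776e+16 = 4.9550217e-16 parsec ≈ 4.955e-16 parsec (4 s.f.). Final answer: 4.955e-16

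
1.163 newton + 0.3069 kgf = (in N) 1.163 newton = 1.163 N. 1 kgf = 9.80665 N, so 0.3069 kgf = 0.3069 * 9.80665 = 3.0096609 N. Sum: 1.163 + 3.0096609 = 4.1726609 N. Result: 4.1726609 N ≈ 4.173 N (4 s.f.). Final answer: 4.173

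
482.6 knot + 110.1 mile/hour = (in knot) 578.3. Check: 1 knot = 0.51444444 m/s, so 482.6 knot = 482.6 * 0.51444444 = 248.27089 m/s. 1 mile/hour = 0.44704 m/s, so 110.1 mile/hour = 110.1 * 0.44704 = 49.219104 m/s. Sum: 248.27089 + 49.219104 = 297.48999 m/s. 1 knot = 0.51444444 m/s, so 297.48999 m/s = 297.48999 / 0.51444444 = 578.27428 knot ≈ 578.3 knot (4 s.f.).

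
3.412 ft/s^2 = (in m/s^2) 1.04. Check: 1 ft/s^2 = 0.3048 m/s^2, so 3.412 ft/s^2 = 3.412 * 0.3048 = 1.0399776 m/s^2. Result: 1.0399776 m/s^2 ≈ 1.04 m/s^2 (4 s.f.).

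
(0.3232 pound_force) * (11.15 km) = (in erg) 1.603e+11. Check: 1 pound_force = 4.4482216 N, so 0.3232 pound_force = 0.3232 * 4.4482216 = 1.4376652 N. 1 km = 1000 m, so 11.15 km = 11.15 * 1000 = 11150 m. Combine: 1.4376652 N * 11150 m = 16029.967 J. 1 erg = 1e-07 J, so 16029.967 J = 16029.967 / 1e-07 = 1.6029967e+11 erg ≈ 1.603e+11 erg (4 s.f.).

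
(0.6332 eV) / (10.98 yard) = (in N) 1 eV = 1.6021766e-19 J, so 0.6332 eV = 0.6332 * 1.6021766e-19 = 1.0144982e-19 J. 1 yard = 0.9144 m, so 10.98 yard = 10.98 * 0.9144 = 10.040112 m. Combine: 1.0144982e-19 J / 10.040112 m = 1.0104451e-20 N. Result: 1.0104451e-20 N ≈ 1.01e-20 N (4 s.f.). Final answer: 1.01e-20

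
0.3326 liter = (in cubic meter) 1 liter = 0.001 m^3, so 0.3326 liter = 0.3326 * 0.001 = 0.0003326 m^3. 0.0003326 m^3 = 0.0003326 cubic meter. Final answer: 0.0003326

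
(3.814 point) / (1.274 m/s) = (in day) 1.222e-08. Check: 1 point = 0.00035277778 m, so 3.814 point = 3.814 * 0.00035277778 = 0.0013454944 m. 1.274 m/s is already in m/s. Combine: 0.0013454944 m / 1.274 m/s = 0.0010561181 s. 1 day = 86400 s, so 0.0010561181 s = 0.0010561181 / 86400 = 1.2223589e-08 day ≈ 1.222e-08 day (4 s.f.).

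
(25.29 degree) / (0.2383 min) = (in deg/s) 1 degree = 0.017453293 rad, so 25.29 degree = 25.29 * 0.017453293 = 0.44139377 rad. 1 min = 60 s, so 0.2383 min = 0.2383 * 60 = 14.298 s. Combine: 0.44139377 rad / 14.298 s = 0.030871015 rad/s. 1 deg/s = 0.017453293 rad/s, so 0.030871015 rad/s = 0.030871015 / 0.017453293 = 1.7687789 deg/s ≈ 1.769 deg/s (4 s.f.). Final answer: 1.769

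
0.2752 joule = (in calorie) 0.06577. Check: 0.2752 joule = 0.2752 J. 1 calorie = 4.184 J, so 0.2752 J = 0.2752 / 4.184 = 0.065774379 calorie ≈ 0.06577 calorie (4 s.f.).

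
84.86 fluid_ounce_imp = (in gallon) 0.637. Check: 1 fluid_ounce_imp = 2.8413063e-05 m^3, so 84.86 fluid_ounce_imp = 84.86 * 2.8413063e-05 = 0.0024111325 m^3. 1 gallon = 0.0037854118 m^3, so 0.0024111325 m^3 = 0.0024111325 / 0.0037854118 = 0.63695382 gallon ≈ 0.637 gallon (4 s.f.).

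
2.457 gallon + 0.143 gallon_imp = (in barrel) 0.06259. Check: 1 gallon = 0.0037854118 m^3, so 2.457 gallon = 2.457 * 0.0037854118 = 0.0093007568 m^3. 1 gallon_imp = 0.00454609 m^3, so 0.143 gallon_imp = 0.143 * 0.00454609 = 0.00065009087 m^3. Sum: 0.0093007568 + 0.00065009087 = 0.0099508476 m^3. 1 barrel = 0.15898729 m^3, so 0.0099508476 m^3 = 0.0099508476 / 0.15898729 = 0.062588949 barrel ≈ 0.06259 barrel (4 s.f.).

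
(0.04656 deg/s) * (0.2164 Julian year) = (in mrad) 5.549e+06. Check: 1 deg/s = 0.017453293 rad/s, so 0.04656 deg/s = 0.04656 * 0.017453293 = 0.0008126253 rad/s. 1 Julian year = 31557600 s, so 0.2164 Julian year = 0.2164 * 31557600 = 6829064.6 s. Combine: 0.0008126253 rad/s * 6829064.6 s = 5549.4707 rad. 1 mrad = 0.001 rad, so 5549.4707 rad = 5549.4707 / 0.001 = 5549470.7 mrad ≈ 5.549e+06 mrad (4 s.f.).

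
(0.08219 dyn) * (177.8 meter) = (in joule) 1 dyn = 1e-05 N, so 0.08219 dyn = 0.08219 * 1e-05 = 8.219e-07 N. 177.8 meter = 177.8 m. Combine: 8.219e-07 N * 177.8 m = 0.00014613382 J. 0.00014613382 J = 0.00014613382 joule ≈ 0.0001461 joule (4 s.f.). Final answer: 0.0001461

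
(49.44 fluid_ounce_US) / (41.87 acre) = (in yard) 1 fluid_ounce_US = 2.957353e-05 m^3, so 49.44 fluid_ounce_US = 49.44 * 2.957353e-05 = 0.0014621153 m^3. 1 acre = 4046.8564 m^2, so 41.87 acre = 41.87 * 4046.8564 = 169441.88 m^2. Combine: 0.0014621153 m^3 / 169441.88 m^2 = 8.6290079e-09 m. 1 yard = 0.9144 m, so 8.6290079e-09 m = 8.6290079e-09 / 0.9144 = 9.4367978e-09 yard ≈ 9.437e-09 yard (4 s.f.). Final answer: 9.437e-09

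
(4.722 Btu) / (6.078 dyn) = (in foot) 1 Btu = 1055.0559 J, so 4.722 Btu = 4.722 * 1055.0559 = 4981.9737 J. 1 dyn = 1e-05 N, so 6.078 dyn = 6.078 * 1e-05 = 6.078e-05 N. Combine: 4981.9737 J / 6.078e-05 N = 81967320 m. 1 foot = 0.3048 m, so 81967320 m = 81967320 / 0.3048 = 2.6892165e+08 foot ≈ 2.689e+08 foot (4 s.f.). Final answer: 2.689e+08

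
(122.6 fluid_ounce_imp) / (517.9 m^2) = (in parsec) 2.18e-22. Check: 1 fluid_ounce_imp = 2.8413063e-05 m^3, so 122.6 fluid_ounce_imp = 122.6 * 2.8413063e-05 = 0.0034834415 m^3. 517.9 m^2 is already in m^2. Combine: 0.0034834415 m^3 / 517.9 m^2 = 6.7260889e-06 m. 1 parsec = 3.0856776e+16 m, so 6.7260889e-06 m = 6.7260889e-06 / 3.0856776e+16 = 2.179777e-22 parsec ≈ 2.18e-22 parsec (4 s.f.).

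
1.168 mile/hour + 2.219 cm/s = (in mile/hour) 1 mile/hour = 0.44704 m/s, so 1.168 mile/hour = 1.168 * 0.44704 = 0.52214272 m/s. 1 cm/s = 0.01 m/s, so 2.219 cm/s = 2.219 * 0.01 = 0.02219 m/s. Sum: 0.52214272 + 0.02219 = 0.54433272 m/s. 1 mile/hour = 0.44704 m/s, so 0.54433272 m/s = 0.54433272 / 0.44704 = 1.2176376 mile/hour ≈ 1.218 mile/hour (4 s.f.). Final answer: 1.218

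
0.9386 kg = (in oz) 1 oz = 0.028349523 kg, so 0.9386 kg = 0.9386 / 0.028349523 = 33.108141 oz ≈ 33.11 oz (4 s.f.). Final answer: 33.11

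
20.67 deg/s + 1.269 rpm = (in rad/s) 0.4936. Check: 1 deg/s = 0.017453293 rad/s, so 20.67 deg/s = 20.67 * 0.017453293 = 0.36075956 rad/s. 1 rpm = 0.10471976 rad/s, so 1.269 rpm = 1.269 * 0.10471976 = 0.13288937 rad/s. Sum: 0.36075956 + 0.13288937 = 0.49364893 rad/s. Result: 0.49364893 rad/s ≈ 0.4936 rad/s (4 s.f.).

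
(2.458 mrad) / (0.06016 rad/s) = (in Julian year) 1 mrad = 0.001 rad, so 2.458 mrad = 2.458 * 0.001 = 0.002458 rad. 0.06016 rad/s is already in rad/s. Combine: 0.002458 rad / 0.06016 rad/s = 0.040857713 s. 1 Julian year = 31557600 s, so 0.040857713 s = 0.040857713 / 31557600 = 1.2947028e-09 Julian year ≈ 1.295e-09 Julian year (4 s.f.). Final answer: 1.295e-09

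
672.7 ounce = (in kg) 1 ounce = 0.028349523 kg, so 672.7 ounce = 672.7 * 0.028349523 = 19.070724 kg. Result: 19.070724 kg ≈ 19.07 kg (4 s.f.). Final answer: 19.07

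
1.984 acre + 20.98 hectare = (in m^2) 2.178e+05. Check: 1 acre = 4046.8564 m^2, so 1.984 acre = 1.984 * 4046.8564 = 8028.9631 m^2. 1 hectare = 10000 m^2, so 20.98 hectare = 20.98 * 10000 = 209800 m^2. Sum: 8028.9631 + 209800 = 217828.96 m^2. Result: 217828.96 m^2 ≈ 2.178e+05 m^2 (4 s.f.).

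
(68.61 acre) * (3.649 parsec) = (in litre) 1 acre = 4046.8564 m^2, so 68.61 acre = 68.61 * 4046.8564 = 277654.82 m^2. 1 parsec = 3.0856776e+16 m, so 3.649 parsec = 3.649 * 3.0856776e+16 = 1.1259637e+17 m. Combine: 277654.82 m^2 * 1.1259637e+17 m = 3.1262926e+22 m^3. 1 litre = 0.001 m^3, so 3.1262926e+22 m^3 = 3.1262926e+22 / 0.001 = 3.1262926e+25 litre ≈ 3.126e+25 litre (4 s.f.). Final answer: 3.126e+25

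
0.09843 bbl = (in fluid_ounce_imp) 550.8. Check: 1 bbl = 0.15898729 m^3, so 0.09843 bbl = 0.09843 * 0.15898729 = 0.015649119 m^3. 1 fluid_ounce_imp = 2.8413063e-05 m^3, so 0.015649119 m^3 = 0.015649119 / 2.8413063e-05 = 550.77201 fluid_ounce_imp ≈ 550.8 fluid_ounce_imp (4 s.f.).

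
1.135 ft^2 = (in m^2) 0.1054. Check: 1 ft^2 = 0.09290304 m^2, so 1.135 ft^2 = 1.135 * 0.09290304 = 0.10544495 m^2. Result: 0.10544495 m^2 ≈ 0.1054 m^2 (4 s.f.).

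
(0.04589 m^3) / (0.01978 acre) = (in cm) 0.05733. Check: 0.04589 m^3 is already in m^3. 1 acre = 4046.8564 m^2, so 0.01978 acre = 0.01978 * 4046.8564 = 80.04682 m^2. Combine: 0.04589 m^3 / 80.04682 m^2 = 0.00057328948 m. 1 cm = 0.01 m, so 0.00057328948 m = 0.00057328948 / 0.01 = 0.057328948 cm ≈ 0.05733 cm (4 s.f.).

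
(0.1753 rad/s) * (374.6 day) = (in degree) 0.1753 rad/s is already in rad/s. 1 day = 86400 s, so 374.6 day = 374.6 * 86400 = 32365440 s. Combine: 0.1753 rad/s * 32365440 s = 5673661.6 rad. 1 degree = 0.017453293 rad, so 5673661.6 rad = 5673661.6 / 0.017453293 = 3.2507687e+08 degree ≈ 3.251e+08 degree (4 s.f.). Final answer: 3.251e+08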